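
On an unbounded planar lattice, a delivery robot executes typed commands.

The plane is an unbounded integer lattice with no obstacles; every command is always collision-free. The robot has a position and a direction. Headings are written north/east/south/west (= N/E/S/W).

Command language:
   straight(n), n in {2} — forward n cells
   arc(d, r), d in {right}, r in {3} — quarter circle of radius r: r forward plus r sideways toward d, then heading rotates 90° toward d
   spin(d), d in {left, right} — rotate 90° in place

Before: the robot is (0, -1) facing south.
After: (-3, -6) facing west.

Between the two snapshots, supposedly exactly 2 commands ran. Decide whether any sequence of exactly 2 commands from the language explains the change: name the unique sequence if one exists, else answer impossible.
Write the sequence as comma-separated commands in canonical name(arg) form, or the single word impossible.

straight(2), arc(right, 3)

key: position moved to (-3,-6) AND the heading swung to W — translation plus rotation needed
t0: (0, -1) facing south
1. straight(2) → (0, -3) facing south
2. arc(right, 3) → (-3, -6) facing west
uniquely the one of 16 2-step routes that fits.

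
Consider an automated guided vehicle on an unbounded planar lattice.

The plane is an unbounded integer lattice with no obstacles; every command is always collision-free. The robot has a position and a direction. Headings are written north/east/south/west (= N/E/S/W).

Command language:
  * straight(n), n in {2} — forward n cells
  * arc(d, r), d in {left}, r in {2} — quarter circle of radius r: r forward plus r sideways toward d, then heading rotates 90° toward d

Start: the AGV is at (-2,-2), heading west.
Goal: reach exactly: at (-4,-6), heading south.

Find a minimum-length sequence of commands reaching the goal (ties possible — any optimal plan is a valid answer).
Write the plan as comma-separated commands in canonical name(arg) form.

from: at (-2,-2), heading west
[1] after arc(left, 2): at (-4,-4), heading south
[2] after straight(2): at (-4,-6), heading south
minimal: 2 command(s), checked below 2.

arc(left, 2), straight(2)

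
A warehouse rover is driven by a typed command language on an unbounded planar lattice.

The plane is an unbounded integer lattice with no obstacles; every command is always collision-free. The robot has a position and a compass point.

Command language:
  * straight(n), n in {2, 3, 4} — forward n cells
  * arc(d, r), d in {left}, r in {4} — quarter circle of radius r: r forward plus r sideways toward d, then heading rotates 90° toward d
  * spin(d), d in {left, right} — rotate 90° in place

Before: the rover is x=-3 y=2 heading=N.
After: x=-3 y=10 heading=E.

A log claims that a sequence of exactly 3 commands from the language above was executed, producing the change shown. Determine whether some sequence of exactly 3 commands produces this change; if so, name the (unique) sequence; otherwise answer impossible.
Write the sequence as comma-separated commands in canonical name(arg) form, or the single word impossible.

key: cell and facing (now E) both changed — the 3 commands mix motion and turning
begin: x=-3 y=2 heading=N
[1] after straight(4): x=-3 y=6 heading=N
[2] after straight(4): x=-3 y=10 heading=N
[3] after spin(right): x=-3 y=10 heading=E
all 216 alternatives checked — unique.

straight(4), straight(4), spin(right)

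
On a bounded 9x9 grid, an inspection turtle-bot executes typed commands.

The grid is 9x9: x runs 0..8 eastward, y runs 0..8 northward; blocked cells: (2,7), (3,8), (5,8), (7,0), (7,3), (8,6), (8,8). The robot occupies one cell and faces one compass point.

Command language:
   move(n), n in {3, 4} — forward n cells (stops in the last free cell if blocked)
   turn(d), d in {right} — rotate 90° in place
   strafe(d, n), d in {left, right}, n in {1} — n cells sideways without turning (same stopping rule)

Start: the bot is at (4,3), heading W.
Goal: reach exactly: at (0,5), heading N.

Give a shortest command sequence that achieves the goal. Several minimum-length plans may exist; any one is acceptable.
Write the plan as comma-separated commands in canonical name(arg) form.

initial: at (4,3), heading W
1. move(4) → at (0,3), heading W
2. strafe(left, 1) → at (0,2), heading W
3. turn(right) → at (0,2), heading N
4. move(3) → at (0,5), heading N
minimal: 4 command(s), checked below 4.

move(4), strafe(left, 1), turn(right), move(3)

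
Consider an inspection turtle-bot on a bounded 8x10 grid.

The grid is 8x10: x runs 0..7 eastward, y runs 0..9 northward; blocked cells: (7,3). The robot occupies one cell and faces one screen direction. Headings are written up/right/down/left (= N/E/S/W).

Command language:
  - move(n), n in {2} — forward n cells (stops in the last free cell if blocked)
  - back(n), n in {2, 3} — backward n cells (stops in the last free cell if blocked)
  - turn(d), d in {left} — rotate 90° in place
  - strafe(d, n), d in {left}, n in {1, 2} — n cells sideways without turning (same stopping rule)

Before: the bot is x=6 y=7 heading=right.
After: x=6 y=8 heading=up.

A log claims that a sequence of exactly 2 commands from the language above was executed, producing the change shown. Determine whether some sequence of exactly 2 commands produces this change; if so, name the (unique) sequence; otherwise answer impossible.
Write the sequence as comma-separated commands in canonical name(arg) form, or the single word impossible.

key: order matters: swapping strafe(left, 1) and turn(left) lands elsewhere
t0: x=6 y=7 heading=right
1. strafe(left, 1) → x=6 y=8 heading=right
2. turn(left) → x=6 y=8 heading=up
all 36 alternatives checked — unique.

strafe(left, 1), turn(left)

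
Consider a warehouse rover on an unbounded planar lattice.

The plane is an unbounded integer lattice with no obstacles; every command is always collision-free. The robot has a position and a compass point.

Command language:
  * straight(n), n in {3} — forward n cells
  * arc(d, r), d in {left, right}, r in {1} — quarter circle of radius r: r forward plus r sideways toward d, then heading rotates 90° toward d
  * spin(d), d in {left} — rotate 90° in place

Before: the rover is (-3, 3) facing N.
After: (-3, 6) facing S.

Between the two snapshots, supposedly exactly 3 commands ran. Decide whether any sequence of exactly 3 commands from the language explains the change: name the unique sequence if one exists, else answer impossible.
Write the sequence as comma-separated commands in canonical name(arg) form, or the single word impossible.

key: position moved to (-3,6) AND the heading swung to S — translation plus rotation needed
from: (-3, 3) facing N
1. straight(3) → (-3, 6) facing N
2. spin(left) → (-3, 6) facing W
3. spin(left) → (-3, 6) facing S
no other 3-command option fits: unique.

straight(3), spin(left), spin(left)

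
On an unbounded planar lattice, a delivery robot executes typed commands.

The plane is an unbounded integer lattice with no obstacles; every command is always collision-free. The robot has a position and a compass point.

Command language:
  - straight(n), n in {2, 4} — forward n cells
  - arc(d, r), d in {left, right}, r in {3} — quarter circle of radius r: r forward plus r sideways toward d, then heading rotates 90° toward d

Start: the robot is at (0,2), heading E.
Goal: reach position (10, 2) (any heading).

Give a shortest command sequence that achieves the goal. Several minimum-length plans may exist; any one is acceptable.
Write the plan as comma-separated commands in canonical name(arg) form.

from: at (0,2), heading E
step 1 (straight(2)): at (2,2), heading E
step 2 (straight(4)): at (6,2), heading E
step 3 (straight(4)): at (10,2), heading E
shorter routes all fall short; 3 is best.

straight(2), straight(4), straight(4)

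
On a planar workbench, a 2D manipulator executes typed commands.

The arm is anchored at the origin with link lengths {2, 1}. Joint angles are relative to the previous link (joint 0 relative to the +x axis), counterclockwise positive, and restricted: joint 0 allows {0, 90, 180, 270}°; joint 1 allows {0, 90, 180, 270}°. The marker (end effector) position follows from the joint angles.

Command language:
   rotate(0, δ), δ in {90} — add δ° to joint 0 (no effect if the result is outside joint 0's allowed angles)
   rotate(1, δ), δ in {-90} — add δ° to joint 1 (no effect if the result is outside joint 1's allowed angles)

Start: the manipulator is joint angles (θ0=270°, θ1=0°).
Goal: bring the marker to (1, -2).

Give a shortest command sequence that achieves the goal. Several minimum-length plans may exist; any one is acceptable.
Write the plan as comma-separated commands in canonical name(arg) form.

from: joint angles (θ0=270°, θ1=0°)
t=1 rotate(1, -90) ⇒ joint angles (θ0=270°, θ1=270°)
t=2 rotate(1, -90) ⇒ joint angles (θ0=270°, θ1=180°)
t=3 rotate(1, -90) ⇒ joint angles (θ0=270°, θ1=90°)
nothing shorter than 3 reaches the goal.

rotate(1, -90), rotate(1, -90), rotate(1, -90)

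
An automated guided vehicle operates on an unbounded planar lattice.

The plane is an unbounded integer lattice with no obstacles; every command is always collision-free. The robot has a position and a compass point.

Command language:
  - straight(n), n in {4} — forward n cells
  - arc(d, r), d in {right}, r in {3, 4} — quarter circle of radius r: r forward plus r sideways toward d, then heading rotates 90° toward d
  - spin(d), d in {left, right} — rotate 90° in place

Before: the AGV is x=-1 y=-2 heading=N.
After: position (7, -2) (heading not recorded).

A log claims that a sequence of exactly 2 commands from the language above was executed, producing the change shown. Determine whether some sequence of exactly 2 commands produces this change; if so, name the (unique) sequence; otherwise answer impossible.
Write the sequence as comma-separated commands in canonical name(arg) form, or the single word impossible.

t0: x=-1 y=-2 heading=N
[1] after arc(right, 4): x=3 y=2 heading=E
[2] after arc(right, 4): x=7 y=-2 heading=S
no other 2-command option fits: unique.

arc(right, 4), arc(right, 4)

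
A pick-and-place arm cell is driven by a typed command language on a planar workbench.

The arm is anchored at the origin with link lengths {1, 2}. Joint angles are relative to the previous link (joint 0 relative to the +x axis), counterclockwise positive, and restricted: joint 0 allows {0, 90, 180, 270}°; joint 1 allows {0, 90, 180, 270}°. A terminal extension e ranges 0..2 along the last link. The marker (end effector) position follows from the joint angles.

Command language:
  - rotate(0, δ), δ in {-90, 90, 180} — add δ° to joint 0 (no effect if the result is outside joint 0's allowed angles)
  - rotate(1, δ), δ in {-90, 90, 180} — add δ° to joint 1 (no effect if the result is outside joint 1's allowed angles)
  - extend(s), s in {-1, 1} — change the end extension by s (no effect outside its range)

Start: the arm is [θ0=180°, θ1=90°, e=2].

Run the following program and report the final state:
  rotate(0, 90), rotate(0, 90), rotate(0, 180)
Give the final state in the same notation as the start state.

t0: [θ0=180°, θ1=90°, e=2]
1. rotate(0, 90) → [θ0=270°, θ1=90°, e=2]
2. rotate(0, 90) → [θ0=0°, θ1=90°, e=2]
3. rotate(0, 180) → [θ0=180°, θ1=90°, e=2]

[θ0=180°, θ1=90°, e=2]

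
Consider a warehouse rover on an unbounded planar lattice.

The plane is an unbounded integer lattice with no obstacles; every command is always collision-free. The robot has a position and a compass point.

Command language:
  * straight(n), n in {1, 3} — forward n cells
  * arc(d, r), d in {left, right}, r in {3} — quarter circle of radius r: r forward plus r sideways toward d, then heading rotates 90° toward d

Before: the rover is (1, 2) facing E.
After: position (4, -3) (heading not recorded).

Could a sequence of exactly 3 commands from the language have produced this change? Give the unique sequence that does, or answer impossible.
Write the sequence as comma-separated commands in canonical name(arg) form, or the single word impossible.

key: order matters: swapping arc(right, 3) and straight(1) lands elsewhere
begin: (1, 2) facing E
step 1 (arc(right, 3)): (4, -1) facing S
step 2 (straight(1)): (4, -2) facing S
step 3 (straight(1)): (4, -3) facing S
uniquely the one of 64 3-step routes that fits.

arc(right, 3), straight(1), straight(1)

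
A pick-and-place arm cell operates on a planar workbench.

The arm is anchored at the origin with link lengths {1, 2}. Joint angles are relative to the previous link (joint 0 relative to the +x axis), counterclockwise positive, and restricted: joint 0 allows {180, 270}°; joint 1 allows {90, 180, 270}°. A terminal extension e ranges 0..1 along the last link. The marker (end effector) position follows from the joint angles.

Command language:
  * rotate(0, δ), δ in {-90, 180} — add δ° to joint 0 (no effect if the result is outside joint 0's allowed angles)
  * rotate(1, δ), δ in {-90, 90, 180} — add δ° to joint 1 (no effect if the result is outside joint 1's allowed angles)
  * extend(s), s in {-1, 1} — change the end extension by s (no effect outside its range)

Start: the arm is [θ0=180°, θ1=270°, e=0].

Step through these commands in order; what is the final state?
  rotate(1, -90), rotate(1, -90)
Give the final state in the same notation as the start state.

[θ0=180°, θ1=90°, e=0]

start: [θ0=180°, θ1=270°, e=0]
step 1 (rotate(1, -90)): [θ0=180°, θ1=180°, e=0]
step 2 (rotate(1, -90)): [θ0=180°, θ1=90°, e=0]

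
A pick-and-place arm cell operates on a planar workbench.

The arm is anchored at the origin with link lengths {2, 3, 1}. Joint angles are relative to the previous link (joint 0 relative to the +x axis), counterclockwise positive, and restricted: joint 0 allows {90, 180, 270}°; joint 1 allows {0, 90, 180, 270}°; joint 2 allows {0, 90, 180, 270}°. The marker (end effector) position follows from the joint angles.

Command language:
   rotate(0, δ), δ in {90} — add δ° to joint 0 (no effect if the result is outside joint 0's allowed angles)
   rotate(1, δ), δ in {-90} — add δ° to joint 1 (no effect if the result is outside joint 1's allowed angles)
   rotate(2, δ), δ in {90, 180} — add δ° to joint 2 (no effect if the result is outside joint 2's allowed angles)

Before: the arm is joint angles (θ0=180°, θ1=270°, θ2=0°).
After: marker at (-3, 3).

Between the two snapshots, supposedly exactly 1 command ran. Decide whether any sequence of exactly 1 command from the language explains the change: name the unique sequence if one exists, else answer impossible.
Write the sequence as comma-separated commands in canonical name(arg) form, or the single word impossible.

rotate(2, 90)

t0: joint angles (θ0=180°, θ1=270°, θ2=0°)
step 1 (rotate(2, 90)): joint angles (θ0=180°, θ1=270°, θ2=90°)
uniquely the one of 4 1-step routes that fits.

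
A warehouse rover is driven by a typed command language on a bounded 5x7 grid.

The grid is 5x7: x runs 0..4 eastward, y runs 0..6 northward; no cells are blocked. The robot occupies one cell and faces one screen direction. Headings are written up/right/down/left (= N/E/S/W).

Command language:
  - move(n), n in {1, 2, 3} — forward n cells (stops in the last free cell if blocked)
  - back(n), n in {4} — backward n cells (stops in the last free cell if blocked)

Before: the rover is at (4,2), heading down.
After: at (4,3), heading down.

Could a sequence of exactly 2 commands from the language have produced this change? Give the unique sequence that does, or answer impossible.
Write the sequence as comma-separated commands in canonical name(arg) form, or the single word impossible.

back(4), move(3)

key: order matters: swapping back(4) and move(3) lands elsewhere
from: at (4,2), heading down
step 1 (back(4)): at (4,6), heading down
step 2 (move(3)): at (4,3), heading down
no rival 2-sequence matches.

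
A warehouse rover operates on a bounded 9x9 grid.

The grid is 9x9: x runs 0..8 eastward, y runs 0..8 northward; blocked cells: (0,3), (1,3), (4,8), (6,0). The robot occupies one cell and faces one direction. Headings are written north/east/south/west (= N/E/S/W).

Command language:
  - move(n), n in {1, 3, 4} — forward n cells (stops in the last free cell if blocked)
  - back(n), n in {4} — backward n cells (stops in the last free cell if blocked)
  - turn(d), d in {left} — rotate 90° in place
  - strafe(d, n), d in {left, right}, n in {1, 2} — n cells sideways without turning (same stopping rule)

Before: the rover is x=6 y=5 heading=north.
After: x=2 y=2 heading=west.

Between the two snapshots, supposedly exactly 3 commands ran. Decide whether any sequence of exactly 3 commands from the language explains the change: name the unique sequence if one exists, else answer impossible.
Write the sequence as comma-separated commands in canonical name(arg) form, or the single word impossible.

impossible

no 3-step route produces this change.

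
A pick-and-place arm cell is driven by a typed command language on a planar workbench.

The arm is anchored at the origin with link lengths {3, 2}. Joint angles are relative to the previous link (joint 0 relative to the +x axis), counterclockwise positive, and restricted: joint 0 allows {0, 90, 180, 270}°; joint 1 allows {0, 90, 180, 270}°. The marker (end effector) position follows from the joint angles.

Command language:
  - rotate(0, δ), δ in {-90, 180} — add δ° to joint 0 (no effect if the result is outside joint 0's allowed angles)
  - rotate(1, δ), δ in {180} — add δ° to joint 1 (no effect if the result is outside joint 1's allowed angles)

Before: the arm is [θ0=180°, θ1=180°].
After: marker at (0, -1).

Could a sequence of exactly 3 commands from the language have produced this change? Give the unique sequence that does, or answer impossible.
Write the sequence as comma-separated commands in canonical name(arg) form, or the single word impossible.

initial: [θ0=180°, θ1=180°]
1. rotate(0, -90) → [θ0=90°, θ1=180°]
2. rotate(0, -90) → [θ0=0°, θ1=180°]
3. rotate(0, -90) → [θ0=270°, θ1=180°]
no rival 3-sequence matches.

rotate(0, -90), rotate(0, -90), rotate(0, -90)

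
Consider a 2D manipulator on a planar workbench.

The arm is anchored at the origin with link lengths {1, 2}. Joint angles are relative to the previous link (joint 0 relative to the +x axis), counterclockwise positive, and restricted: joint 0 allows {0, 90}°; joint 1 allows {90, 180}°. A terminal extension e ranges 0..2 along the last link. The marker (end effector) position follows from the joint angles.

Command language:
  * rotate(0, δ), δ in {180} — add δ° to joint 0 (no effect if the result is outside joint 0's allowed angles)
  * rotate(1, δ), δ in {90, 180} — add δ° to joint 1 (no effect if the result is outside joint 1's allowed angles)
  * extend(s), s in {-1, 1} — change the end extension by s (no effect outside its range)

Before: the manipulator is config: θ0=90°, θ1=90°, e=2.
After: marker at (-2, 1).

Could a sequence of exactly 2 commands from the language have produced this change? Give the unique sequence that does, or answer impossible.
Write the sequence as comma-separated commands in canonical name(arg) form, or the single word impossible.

extend(-1), extend(-1)

initial: config: θ0=90°, θ1=90°, e=2
t=1 extend(-1) ⇒ config: θ0=90°, θ1=90°, e=1
t=2 extend(-1) ⇒ config: θ0=90°, θ1=90°, e=0
all 25 alternatives checked — unique.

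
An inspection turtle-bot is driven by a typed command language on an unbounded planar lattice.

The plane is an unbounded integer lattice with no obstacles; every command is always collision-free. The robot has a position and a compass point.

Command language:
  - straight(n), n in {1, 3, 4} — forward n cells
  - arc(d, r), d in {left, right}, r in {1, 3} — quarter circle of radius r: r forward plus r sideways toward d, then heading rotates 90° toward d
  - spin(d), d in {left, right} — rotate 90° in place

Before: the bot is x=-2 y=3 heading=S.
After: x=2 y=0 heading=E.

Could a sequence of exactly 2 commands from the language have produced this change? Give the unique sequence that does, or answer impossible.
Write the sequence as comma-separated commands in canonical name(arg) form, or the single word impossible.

arc(left, 3), straight(1)

key: position moved to (2,0) AND the heading swung to E — translation plus rotation needed
t0: x=-2 y=3 heading=S
step 1 (arc(left, 3)): x=1 y=0 heading=E
step 2 (straight(1)): x=2 y=0 heading=E
no rival 2-sequence matches.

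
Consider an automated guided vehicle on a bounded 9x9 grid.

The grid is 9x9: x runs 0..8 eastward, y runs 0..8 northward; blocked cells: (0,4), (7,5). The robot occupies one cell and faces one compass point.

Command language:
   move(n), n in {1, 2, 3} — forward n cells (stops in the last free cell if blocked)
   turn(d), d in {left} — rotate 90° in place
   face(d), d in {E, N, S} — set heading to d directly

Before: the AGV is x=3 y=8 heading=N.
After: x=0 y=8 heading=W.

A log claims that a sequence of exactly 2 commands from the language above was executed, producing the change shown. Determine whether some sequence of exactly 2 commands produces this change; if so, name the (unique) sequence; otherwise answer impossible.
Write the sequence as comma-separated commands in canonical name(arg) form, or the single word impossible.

turn(left), move(3)

key: order matters: swapping turn(left) and move(3) lands elsewhere
begin: x=3 y=8 heading=N
t=1 turn(left) ⇒ x=3 y=8 heading=W
t=2 move(3) ⇒ x=0 y=8 heading=W
no rival 2-sequence matches.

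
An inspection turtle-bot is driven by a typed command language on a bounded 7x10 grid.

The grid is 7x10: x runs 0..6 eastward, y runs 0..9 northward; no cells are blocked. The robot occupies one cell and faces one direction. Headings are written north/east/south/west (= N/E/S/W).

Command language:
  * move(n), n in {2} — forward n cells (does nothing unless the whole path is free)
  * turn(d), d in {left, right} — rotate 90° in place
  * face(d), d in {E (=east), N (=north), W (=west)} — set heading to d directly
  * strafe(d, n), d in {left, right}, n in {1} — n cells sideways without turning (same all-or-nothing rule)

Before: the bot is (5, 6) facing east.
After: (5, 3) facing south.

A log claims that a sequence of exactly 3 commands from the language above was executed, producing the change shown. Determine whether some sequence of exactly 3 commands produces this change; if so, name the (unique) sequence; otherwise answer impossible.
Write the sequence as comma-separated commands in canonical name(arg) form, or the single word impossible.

strafe(right, 1), turn(right), move(2)

key: position moved to (5,3) AND the heading swung to S — translation plus rotation needed
begin: (5, 6) facing east
1. strafe(right, 1) → (5, 5) facing east
2. turn(right) → (5, 5) facing south
3. move(2) → (5, 3) facing south
all 512 alternatives checked — unique.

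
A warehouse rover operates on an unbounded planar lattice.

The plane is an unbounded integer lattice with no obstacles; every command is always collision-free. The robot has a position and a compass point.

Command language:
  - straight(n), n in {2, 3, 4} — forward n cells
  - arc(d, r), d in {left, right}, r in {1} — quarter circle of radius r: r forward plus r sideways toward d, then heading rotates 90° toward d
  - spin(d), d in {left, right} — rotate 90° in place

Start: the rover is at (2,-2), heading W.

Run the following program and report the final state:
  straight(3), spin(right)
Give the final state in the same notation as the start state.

at (-1,-2), heading N

initial: at (2,-2), heading W
1. straight(3) → at (-1,-2), heading W
2. spin(right) → at (-1,-2), heading N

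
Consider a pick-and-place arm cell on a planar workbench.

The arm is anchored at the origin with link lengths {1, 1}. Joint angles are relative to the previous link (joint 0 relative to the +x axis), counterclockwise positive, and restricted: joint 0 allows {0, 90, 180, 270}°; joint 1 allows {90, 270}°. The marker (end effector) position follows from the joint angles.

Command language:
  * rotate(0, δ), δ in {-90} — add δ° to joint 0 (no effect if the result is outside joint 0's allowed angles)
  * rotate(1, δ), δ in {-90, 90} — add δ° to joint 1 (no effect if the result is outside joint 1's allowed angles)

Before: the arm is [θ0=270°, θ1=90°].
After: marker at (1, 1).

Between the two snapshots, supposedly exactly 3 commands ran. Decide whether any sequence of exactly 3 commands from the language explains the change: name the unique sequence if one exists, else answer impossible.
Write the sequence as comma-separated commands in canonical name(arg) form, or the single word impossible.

rotate(0, -90), rotate(0, -90), rotate(0, -90)

start: [θ0=270°, θ1=90°]
[1] after rotate(0, -90): [θ0=180°, θ1=90°]
[2] after rotate(0, -90): [θ0=90°, θ1=90°]
[3] after rotate(0, -90): [θ0=0°, θ1=90°]
uniquely the one of 27 3-step routes that fits.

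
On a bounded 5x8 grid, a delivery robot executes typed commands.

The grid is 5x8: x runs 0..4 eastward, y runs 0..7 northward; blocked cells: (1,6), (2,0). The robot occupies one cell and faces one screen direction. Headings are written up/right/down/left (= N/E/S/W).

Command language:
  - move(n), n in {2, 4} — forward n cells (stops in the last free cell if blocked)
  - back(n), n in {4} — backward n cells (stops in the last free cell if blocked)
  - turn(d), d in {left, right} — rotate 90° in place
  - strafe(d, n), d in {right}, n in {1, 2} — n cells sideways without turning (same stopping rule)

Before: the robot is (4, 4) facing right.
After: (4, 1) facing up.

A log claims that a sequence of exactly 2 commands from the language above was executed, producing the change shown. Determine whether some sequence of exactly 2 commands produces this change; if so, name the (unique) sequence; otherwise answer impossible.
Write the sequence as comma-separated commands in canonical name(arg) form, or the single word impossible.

impossible

every 2-command combo misses the target.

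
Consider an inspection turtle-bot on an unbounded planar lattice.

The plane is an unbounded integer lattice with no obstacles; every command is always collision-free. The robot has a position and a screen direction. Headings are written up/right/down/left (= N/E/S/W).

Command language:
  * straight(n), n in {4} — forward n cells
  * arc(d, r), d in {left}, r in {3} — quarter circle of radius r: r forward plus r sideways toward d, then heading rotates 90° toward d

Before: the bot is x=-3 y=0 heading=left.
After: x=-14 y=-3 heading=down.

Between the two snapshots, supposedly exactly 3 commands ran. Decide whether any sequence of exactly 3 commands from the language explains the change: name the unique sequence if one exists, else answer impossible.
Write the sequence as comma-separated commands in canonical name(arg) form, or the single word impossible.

straight(4), straight(4), arc(left, 3)

key: running arc(left, 3) before straight(4) would end elsewhere — order is forced
start: x=-3 y=0 heading=left
[1] after straight(4): x=-7 y=0 heading=left
[2] after straight(4): x=-11 y=0 heading=left
[3] after arc(left, 3): x=-14 y=-3 heading=down
uniquely the one of 8 3-step routes that fits.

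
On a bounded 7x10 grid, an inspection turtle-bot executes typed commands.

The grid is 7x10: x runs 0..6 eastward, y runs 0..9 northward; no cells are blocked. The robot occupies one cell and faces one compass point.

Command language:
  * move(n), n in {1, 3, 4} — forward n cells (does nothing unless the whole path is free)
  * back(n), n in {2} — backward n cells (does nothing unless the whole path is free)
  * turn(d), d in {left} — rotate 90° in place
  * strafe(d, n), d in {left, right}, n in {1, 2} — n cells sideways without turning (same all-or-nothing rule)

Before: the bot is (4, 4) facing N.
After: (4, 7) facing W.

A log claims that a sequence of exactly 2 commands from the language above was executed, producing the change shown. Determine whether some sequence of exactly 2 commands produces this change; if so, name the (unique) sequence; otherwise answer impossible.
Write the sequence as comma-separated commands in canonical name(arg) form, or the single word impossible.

move(3), turn(left)

key: order matters: swapping move(3) and turn(left) lands elsewhere
from: (4, 4) facing N
[1] after move(3): (4, 7) facing N
[2] after turn(left): (4, 7) facing W
no other 2-command option fits: unique.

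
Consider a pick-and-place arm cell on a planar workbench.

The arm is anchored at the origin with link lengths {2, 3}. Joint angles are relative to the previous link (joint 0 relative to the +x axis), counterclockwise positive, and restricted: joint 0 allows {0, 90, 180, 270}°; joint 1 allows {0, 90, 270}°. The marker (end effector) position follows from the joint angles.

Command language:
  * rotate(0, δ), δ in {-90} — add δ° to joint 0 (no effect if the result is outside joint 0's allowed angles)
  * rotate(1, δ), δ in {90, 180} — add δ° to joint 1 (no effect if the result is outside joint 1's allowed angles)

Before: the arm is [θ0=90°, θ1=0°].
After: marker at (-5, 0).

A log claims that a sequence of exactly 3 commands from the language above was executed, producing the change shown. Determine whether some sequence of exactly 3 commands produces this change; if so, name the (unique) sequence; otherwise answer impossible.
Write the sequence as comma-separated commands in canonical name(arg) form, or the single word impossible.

start: [θ0=90°, θ1=0°]
step 1 (rotate(0, -90)): [θ0=0°, θ1=0°]
step 2 (rotate(0, -90)): [θ0=270°, θ1=0°]
step 3 (rotate(0, -90)): [θ0=180°, θ1=0°]
all 27 alternatives checked — unique.

rotate(0, -90), rotate(0, -90), rotate(0, -90)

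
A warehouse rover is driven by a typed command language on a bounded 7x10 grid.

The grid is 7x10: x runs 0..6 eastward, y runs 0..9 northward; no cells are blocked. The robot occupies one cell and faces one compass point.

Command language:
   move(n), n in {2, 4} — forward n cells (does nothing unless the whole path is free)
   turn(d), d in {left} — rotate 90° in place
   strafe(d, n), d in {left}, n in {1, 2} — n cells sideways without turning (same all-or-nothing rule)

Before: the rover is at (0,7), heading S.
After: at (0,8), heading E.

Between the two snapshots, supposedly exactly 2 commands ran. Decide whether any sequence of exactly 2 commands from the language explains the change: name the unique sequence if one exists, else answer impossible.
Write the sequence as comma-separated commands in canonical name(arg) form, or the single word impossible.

key: running strafe(left, 1) before turn(left) would end elsewhere — order is forced
t0: at (0,7), heading S
[1] after turn(left): at (0,7), heading E
[2] after strafe(left, 1): at (0,8), heading E
uniquely the one of 25 2-step routes that fits.

turn(left), strafe(left, 1)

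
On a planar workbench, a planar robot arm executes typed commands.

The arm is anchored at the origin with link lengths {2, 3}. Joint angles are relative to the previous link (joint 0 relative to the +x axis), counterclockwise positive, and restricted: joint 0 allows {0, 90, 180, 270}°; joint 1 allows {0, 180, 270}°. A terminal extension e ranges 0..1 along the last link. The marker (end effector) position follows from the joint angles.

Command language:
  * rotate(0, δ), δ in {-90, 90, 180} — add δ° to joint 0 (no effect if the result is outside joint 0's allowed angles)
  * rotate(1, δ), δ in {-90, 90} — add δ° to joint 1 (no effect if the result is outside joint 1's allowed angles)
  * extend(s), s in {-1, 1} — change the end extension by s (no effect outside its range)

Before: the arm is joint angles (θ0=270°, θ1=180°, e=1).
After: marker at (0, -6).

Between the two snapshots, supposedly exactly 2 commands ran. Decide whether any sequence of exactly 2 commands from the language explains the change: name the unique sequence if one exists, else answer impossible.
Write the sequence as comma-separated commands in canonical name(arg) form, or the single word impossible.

initial: joint angles (θ0=270°, θ1=180°, e=1)
[1] after rotate(1, 90): joint angles (θ0=270°, θ1=270°, e=1)
[2] after rotate(1, 90): joint angles (θ0=270°, θ1=0°, e=1)
all 49 alternatives checked — unique.

rotate(1, 90), rotate(1, 90)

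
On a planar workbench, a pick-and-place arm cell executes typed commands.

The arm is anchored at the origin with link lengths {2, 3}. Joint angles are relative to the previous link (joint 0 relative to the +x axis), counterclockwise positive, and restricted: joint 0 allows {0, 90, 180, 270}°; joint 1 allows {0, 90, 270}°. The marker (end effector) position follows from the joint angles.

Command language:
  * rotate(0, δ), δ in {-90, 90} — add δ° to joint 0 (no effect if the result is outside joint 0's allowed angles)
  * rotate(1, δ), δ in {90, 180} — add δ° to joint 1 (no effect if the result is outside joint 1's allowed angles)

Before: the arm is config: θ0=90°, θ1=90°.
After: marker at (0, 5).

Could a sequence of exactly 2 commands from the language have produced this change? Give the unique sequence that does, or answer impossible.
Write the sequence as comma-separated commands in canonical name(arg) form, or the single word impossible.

rotate(1, 180), rotate(1, 90)

key: running rotate(1, 90) before rotate(1, 180) would end elsewhere — order is forced
from: config: θ0=90°, θ1=90°
step 1 (rotate(1, 180)): config: θ0=90°, θ1=270°
step 2 (rotate(1, 90)): config: θ0=90°, θ1=0°
no rival 2-sequence matches.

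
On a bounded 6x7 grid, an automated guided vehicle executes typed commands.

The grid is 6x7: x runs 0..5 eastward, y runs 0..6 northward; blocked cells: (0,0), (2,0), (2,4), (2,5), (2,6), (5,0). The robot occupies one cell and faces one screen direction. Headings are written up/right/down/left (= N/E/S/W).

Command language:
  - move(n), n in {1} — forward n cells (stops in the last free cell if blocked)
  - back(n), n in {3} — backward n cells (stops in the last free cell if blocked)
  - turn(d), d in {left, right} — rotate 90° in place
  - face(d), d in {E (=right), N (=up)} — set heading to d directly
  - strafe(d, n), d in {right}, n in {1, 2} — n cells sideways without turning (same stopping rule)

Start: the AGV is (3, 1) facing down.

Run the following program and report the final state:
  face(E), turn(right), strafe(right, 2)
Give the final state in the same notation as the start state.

(1, 1) facing down

t0: (3, 1) facing down
[1] after face(E): (3, 1) facing right
[2] after turn(right): (3, 1) facing down
[3] after strafe(right, 2): (1, 1) facing down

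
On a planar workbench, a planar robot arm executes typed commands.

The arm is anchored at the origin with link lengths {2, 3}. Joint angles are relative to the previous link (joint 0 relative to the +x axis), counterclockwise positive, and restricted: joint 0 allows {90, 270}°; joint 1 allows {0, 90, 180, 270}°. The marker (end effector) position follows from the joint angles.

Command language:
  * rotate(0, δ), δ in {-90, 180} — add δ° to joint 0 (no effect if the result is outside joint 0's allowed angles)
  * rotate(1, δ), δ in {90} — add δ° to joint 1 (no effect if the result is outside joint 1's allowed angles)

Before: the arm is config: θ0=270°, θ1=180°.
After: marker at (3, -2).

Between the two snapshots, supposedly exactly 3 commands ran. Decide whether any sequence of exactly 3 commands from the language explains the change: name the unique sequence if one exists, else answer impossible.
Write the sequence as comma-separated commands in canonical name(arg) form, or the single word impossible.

rotate(1, 90), rotate(1, 90), rotate(1, 90)

start: config: θ0=270°, θ1=180°
1. rotate(1, 90) → config: θ0=270°, θ1=270°
2. rotate(1, 90) → config: θ0=270°, θ1=0°
3. rotate(1, 90) → config: θ0=270°, θ1=90°
all 27 alternatives checked — unique.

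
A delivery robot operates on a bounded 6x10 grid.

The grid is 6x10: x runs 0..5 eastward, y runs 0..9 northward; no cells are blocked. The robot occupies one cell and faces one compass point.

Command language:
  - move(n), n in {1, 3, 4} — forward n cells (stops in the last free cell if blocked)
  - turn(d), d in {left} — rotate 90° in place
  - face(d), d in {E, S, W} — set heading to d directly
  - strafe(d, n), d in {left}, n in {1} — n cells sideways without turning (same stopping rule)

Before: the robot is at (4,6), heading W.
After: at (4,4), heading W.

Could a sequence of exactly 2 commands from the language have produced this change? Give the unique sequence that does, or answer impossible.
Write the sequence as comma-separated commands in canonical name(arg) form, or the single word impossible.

key: still facing W at the end — nothing in the sequence rotates
begin: at (4,6), heading W
t=1 strafe(left, 1) ⇒ at (4,5), heading W
t=2 strafe(left, 1) ⇒ at (4,4), heading W
all 64 alternatives checked — unique.

strafe(left, 1), strafe(left, 1)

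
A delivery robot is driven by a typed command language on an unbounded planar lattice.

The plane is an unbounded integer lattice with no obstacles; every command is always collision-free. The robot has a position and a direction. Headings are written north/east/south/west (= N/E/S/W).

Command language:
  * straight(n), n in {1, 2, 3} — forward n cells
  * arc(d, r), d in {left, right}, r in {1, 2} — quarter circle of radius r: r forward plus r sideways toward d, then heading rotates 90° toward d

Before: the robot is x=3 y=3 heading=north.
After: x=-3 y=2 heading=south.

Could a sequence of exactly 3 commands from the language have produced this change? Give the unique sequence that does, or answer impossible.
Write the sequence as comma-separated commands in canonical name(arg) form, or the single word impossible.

key: running arc(left, 2) before arc(left, 1) would end elsewhere — order is forced
initial: x=3 y=3 heading=north
1. arc(left, 1) → x=2 y=4 heading=west
2. straight(3) → x=-1 y=4 heading=west
3. arc(left, 2) → x=-3 y=2 heading=south
no other 3-command option fits: unique.

arc(left, 1), straight(3), arc(left, 2)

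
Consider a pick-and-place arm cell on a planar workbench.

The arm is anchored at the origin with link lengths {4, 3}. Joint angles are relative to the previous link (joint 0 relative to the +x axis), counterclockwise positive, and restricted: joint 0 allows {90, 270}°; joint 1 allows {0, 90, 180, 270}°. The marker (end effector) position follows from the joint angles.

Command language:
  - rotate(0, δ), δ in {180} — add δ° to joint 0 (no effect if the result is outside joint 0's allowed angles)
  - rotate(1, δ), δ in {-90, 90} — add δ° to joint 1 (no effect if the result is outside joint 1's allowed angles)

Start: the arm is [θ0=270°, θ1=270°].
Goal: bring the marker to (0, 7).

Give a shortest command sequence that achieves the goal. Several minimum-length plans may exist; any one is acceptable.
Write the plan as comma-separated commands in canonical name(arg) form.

rotate(1, 90), rotate(0, 180)

initial: [θ0=270°, θ1=270°]
[1] after rotate(1, 90): [θ0=270°, θ1=0°]
[2] after rotate(0, 180): [θ0=90°, θ1=0°]
minimal: 2 command(s), checked below 2.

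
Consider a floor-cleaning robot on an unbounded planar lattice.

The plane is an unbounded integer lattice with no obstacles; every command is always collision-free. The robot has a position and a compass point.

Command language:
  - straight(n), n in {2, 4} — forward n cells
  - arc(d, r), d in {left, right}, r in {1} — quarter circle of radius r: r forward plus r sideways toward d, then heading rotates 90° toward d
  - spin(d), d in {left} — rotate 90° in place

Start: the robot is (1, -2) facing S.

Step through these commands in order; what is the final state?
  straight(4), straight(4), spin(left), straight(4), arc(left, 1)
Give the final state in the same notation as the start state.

initial: (1, -2) facing S
1. straight(4) → (1, -6) facing S
2. straight(4) → (1, -10) facing S
3. spin(left) → (1, -10) facing E
4. straight(4) → (5, -10) facing E
5. arc(left, 1) → (6, -9) facing N

(6, -9) facing N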